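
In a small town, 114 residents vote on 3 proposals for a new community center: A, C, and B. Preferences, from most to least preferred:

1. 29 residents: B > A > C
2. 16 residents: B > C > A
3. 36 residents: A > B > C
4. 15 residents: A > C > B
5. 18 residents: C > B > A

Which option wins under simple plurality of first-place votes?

A

First-place votes: A 51, C 18, B 45.
A has the most first-place votes.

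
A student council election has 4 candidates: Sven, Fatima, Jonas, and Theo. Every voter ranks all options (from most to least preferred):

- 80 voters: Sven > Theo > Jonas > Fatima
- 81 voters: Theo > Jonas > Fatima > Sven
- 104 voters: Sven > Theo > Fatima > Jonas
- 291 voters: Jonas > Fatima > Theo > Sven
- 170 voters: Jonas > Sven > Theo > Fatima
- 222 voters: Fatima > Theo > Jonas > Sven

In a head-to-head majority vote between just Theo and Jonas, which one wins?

Theo

Voters preferring Theo to Jonas: 487; preferring Jonas to Theo: 461.
Theo wins the head-to-head.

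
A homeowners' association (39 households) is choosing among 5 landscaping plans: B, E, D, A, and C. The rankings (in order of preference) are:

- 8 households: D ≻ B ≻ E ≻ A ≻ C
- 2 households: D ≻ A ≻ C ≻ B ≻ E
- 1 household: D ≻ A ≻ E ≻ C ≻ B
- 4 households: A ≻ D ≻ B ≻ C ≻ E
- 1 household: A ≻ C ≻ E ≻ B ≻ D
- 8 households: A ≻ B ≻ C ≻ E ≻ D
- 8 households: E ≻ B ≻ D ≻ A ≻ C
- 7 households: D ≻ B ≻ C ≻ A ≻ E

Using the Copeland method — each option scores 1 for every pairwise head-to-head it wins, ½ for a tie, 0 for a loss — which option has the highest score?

D

B: beats E, A, and C; loses to D → score 3.
E: loses to B, D, A, and C → score 0.
D: beats B, E, A, and C → score 4.
A: beats E and C; loses to B and D → score 2.
C: beats E; loses to B, D, and A → score 1.
D has the best pairwise record.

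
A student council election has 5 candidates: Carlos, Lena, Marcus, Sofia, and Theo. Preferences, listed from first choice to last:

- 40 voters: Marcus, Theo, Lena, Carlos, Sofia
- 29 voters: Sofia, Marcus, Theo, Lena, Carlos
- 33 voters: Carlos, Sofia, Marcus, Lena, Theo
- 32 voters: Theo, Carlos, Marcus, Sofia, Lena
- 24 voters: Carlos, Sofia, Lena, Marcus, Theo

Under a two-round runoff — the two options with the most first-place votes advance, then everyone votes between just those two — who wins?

Round 1 first-place votes: Carlos 57, Lena 0, Marcus 40, Sofia 29, Theo 32.
Carlos and Marcus advance.
Runoff: Carlos is preferred to Marcus by 89 voters; Marcus by 69.
Carlos wins the runoff.

Carlos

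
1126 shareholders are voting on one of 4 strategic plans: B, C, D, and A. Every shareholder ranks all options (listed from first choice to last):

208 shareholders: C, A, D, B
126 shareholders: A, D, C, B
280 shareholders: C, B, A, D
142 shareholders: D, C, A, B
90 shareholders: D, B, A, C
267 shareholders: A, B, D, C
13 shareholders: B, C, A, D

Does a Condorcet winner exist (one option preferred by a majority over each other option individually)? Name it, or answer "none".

Checking pairwise contests:
C beats B 756–370.
D beats C 625–501.
A beats D 894–232.
C beats A 643–483.
Every option loses at least one head-to-head, so there is no Condorcet winner.

none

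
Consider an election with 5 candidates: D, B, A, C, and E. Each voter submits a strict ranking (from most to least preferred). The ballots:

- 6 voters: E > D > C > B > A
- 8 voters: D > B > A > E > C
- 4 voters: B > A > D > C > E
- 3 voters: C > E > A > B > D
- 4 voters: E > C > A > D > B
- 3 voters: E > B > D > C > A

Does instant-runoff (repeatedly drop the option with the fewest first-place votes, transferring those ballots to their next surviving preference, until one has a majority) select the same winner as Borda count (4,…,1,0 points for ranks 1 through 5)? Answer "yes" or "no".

Instant-runoff — R1 D 8, B 4, A 0, C 3, E 13 (A out); R2 D 8, B 4, C 3, E 13 (C out); R3 D 8, B 4, E 16 (E winner). Winner: E.
Borda — scores: D 68, B 58, A 42, C 43, E 69. Winner: E.
The two methods agree.

yes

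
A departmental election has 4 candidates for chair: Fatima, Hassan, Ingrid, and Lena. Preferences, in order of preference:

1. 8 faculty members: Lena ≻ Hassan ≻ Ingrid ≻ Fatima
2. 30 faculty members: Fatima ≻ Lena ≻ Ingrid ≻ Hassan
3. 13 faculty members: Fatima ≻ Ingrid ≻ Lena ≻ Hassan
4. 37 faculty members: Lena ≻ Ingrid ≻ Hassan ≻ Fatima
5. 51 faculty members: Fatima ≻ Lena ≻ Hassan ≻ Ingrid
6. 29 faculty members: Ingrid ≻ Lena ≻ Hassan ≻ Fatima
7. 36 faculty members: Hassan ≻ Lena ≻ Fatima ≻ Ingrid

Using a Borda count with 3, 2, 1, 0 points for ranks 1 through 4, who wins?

Lena

Fatima: 8·0 + 30·3 + 13·3 + 37·0 + 51·3 + 29·0 + 36·1 = 318
Hassan: 8·2 + 30·0 + 13·0 + 37·1 + 51·1 + 29·1 + 36·3 = 241
Ingrid: 8·1 + 30·1 + 13·2 + 37·2 + 51·0 + 29·3 + 36·0 = 225
Lena: 8·3 + 30·2 + 13·1 + 37·3 + 51·2 + 29·2 + 36·2 = 440
Lena has the highest Borda score (440).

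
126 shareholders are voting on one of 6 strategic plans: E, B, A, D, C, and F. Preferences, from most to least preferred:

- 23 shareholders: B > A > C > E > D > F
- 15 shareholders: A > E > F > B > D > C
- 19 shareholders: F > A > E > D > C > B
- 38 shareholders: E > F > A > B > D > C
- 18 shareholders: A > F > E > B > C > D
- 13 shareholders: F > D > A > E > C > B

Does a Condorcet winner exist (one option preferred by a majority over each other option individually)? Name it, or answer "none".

none

Checking pairwise contests:
A beats E 88–38.
E beats B 103–23.
F beats A 70–56.
E beats D 113–13.
E beats C 103–23.
E beats F 76–50.
Every option loses at least one head-to-head, so there is no Condorcet winner.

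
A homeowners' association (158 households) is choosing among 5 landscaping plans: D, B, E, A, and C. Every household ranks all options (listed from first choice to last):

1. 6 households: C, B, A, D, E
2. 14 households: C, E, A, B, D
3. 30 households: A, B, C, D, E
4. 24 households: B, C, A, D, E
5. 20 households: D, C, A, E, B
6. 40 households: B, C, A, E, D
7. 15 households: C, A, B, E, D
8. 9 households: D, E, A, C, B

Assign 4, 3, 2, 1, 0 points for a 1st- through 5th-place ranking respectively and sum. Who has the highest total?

D: 6·1 + 14·0 + 30·1 + 24·1 + 20·4 + 40·0 + 15·0 + 9·4 = 176
B: 6·3 + 14·1 + 30·3 + 24·4 + 20·0 + 40·4 + 15·2 + 9·0 = 408
E: 6·0 + 14·3 + 30·0 + 24·0 + 20·1 + 40·1 + 15·1 + 9·3 = 144
A: 6·2 + 14·2 + 30·4 + 24·2 + 20·2 + 40·2 + 15·3 + 9·2 = 391
C: 6·4 + 14·4 + 30·2 + 24·3 + 20·3 + 40·3 + 15·4 + 9·1 = 461
C has the highest Borda score (461).

C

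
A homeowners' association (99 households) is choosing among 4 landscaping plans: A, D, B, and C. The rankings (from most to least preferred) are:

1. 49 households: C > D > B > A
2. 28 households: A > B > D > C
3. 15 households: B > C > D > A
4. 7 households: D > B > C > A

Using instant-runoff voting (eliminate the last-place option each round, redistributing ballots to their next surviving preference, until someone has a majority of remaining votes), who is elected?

Round 1: A 28, D 7, B 15, C 49. Eliminate D.
Round 2: A 28, B 22, C 49. Eliminate B.
Round 3: A 28, C 71. C has a majority.

C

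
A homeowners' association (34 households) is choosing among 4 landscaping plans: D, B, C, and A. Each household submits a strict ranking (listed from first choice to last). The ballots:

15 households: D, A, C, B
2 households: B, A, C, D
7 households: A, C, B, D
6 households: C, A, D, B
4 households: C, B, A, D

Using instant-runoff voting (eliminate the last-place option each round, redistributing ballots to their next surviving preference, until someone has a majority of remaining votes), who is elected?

Round 1: D 15, B 2, C 10, A 7. Eliminate B.
Round 2: D 15, C 10, A 9. Eliminate A.
Round 3: D 15, C 19. C has a majority.

C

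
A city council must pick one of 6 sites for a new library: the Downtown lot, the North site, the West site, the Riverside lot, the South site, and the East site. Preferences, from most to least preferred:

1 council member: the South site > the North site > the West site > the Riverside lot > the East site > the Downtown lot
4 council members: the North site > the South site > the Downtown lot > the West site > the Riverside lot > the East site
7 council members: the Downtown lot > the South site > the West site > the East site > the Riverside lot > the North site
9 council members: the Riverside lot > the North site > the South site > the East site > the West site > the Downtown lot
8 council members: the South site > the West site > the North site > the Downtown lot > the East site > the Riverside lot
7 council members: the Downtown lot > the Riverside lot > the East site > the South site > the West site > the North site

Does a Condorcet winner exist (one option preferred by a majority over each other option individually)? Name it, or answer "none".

the South site

the South site vs the Downtown lot: 22–14 for the South site.
the South site vs the North site: 23–13 for the South site.
the South site vs the West site: 36–0 for the South site.
the South site vs the Riverside lot: 20–16 for the South site.
the South site vs the East site: 29–7 for the South site.
the South site beats every other option head-to-head.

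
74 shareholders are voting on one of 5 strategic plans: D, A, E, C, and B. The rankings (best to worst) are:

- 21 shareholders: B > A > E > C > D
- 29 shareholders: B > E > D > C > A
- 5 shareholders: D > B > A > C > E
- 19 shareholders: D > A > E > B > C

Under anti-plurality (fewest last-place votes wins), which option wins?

B

Last-place votes: D 21, A 29, E 5, C 19, B 0.
B is ranked last by the fewest voters, so B wins.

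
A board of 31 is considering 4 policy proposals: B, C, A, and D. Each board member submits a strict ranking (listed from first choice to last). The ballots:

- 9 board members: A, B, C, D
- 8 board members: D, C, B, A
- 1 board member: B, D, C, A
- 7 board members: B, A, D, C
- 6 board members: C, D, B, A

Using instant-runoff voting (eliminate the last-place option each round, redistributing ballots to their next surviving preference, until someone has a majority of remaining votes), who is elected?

Round 1: B 8, C 6, A 9, D 8. Eliminate C.
Round 2: B 8, A 9, D 14. Eliminate B.
Round 3: A 16, D 15. A has a majority.

A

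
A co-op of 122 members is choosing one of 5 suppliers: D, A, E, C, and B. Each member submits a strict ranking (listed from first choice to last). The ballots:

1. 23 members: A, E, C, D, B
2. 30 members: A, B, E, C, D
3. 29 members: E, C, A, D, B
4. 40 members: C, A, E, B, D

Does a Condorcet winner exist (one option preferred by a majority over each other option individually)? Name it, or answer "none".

Checking pairwise contests:
A beats D 122–0.
C beats A 69–53.
A beats E 93–29.
E beats C 82–40.
A beats B 122–0.
Every option loses at least one head-to-head, so there is no Condorcet winner.

none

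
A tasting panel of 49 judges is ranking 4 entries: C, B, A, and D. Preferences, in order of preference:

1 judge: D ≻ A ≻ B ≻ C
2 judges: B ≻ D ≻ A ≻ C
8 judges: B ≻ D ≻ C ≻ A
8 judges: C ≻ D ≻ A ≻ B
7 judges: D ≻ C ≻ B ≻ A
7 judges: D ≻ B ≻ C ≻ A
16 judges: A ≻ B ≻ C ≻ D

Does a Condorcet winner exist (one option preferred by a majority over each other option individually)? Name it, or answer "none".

none

Checking pairwise contests:
B beats C 34–15.
A beats B 25–24.
C beats A 30–19.
B beats D 26–23.
Every option loses at least one head-to-head, so there is no Condorcet winner.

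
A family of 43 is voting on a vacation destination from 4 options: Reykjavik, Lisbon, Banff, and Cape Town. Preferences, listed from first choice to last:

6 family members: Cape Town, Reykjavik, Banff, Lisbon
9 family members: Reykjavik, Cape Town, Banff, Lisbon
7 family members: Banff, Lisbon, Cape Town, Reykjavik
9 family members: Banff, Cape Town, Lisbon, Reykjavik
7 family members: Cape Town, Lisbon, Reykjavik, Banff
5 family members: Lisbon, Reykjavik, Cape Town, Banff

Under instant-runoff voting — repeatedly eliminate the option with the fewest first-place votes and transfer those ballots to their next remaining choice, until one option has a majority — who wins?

Reykjavik

Round 1: Reykjavik 9, Lisbon 5, Banff 16, Cape Town 13. Eliminate Lisbon.
Round 2: Reykjavik 14, Banff 16, Cape Town 13. Eliminate Cape Town.
Round 3: Reykjavik 27, Banff 16. Reykjavik has a majority.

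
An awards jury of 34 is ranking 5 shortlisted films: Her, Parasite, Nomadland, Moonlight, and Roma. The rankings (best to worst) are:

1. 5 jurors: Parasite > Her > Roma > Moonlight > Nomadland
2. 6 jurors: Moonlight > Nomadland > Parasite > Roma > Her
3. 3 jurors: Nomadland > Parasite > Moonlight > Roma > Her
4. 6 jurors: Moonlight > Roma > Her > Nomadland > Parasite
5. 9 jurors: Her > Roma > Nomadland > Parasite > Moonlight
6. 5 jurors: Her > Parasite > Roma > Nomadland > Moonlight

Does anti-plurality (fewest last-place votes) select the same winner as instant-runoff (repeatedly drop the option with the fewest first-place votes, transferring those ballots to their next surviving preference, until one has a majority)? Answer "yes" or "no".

Anti-plurality — last-place votes: Her 9, Parasite 6, Nomadland 5, Moonlight 14, Roma 0. Winner: Roma.
Instant-runoff — R1 Her 14, Parasite 5, Nomadland 3, Moonlight 12, Roma 0 (Roma out); R2 Her 14, Parasite 5, Nomadland 3, Moonlight 12 (Nomadland out); R3 Her 14, Parasite 8, Moonlight 12 (Parasite out); R4 Her 19, Moonlight 15 (Her winner). Winner: Her.
The two methods disagree.

no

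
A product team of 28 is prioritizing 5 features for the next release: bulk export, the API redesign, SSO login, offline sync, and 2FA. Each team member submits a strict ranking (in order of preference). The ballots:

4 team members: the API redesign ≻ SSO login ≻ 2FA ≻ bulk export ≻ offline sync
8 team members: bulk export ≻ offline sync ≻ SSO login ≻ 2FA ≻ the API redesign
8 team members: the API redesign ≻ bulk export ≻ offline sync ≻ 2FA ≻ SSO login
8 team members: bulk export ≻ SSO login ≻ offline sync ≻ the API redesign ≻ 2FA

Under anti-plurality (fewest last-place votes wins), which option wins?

Last-place votes: bulk export 0, the API redesign 8, SSO login 8, offline sync 4, 2FA 8.
bulk export is ranked last by the fewest voters, so bulk export wins.

bulk export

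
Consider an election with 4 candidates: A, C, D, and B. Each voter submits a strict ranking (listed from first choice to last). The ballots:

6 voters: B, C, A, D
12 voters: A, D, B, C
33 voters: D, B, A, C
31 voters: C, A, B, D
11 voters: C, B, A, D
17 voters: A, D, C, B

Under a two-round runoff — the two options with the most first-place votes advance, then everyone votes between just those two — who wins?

Round 1 first-place votes: A 29, C 42, D 33, B 6.
C and D advance.
Runoff: C is preferred to D by 48 voters; D by 62.
D wins the runoff.

D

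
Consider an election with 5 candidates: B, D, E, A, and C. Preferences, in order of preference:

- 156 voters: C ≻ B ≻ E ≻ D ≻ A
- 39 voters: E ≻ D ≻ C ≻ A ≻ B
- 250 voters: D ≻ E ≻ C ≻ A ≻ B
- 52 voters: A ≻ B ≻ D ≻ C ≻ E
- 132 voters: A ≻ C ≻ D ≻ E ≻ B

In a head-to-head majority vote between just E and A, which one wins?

Voters preferring E to A: 445; preferring A to E: 184.
E wins the head-to-head.

E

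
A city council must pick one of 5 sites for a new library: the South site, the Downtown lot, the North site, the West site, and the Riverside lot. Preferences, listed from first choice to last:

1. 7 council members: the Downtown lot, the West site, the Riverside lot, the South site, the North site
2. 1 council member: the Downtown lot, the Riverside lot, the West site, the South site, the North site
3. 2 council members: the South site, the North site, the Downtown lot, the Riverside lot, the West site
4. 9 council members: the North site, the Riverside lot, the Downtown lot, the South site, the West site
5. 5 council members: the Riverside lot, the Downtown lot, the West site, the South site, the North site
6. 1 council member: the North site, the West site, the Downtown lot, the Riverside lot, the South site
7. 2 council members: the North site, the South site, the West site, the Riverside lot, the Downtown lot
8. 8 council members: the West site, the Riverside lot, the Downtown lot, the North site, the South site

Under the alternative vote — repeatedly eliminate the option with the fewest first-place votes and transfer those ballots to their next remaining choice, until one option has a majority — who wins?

Round 1: the South site 2, the Downtown lot 8, the North site 12, the West site 8, the Riverside lot 5. Eliminate the South site.
Round 2: the Downtown lot 8, the North site 14, the West site 8, the Riverside lot 5. Eliminate the Riverside lot.
Round 3: the Downtown lot 13, the North site 14, the West site 8. Eliminate the West site.
Round 4: the Downtown lot 21, the North site 14. The Downtown lot has a majority.

the Downtown lot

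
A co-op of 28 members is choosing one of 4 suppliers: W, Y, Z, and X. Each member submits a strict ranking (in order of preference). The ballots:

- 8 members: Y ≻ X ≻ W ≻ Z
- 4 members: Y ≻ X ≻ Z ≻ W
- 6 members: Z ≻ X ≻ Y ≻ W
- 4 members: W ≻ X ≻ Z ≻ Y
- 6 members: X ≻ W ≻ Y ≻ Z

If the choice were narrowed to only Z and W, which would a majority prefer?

W

Voters preferring Z to W: 10; preferring W to Z: 18.
W wins the head-to-head.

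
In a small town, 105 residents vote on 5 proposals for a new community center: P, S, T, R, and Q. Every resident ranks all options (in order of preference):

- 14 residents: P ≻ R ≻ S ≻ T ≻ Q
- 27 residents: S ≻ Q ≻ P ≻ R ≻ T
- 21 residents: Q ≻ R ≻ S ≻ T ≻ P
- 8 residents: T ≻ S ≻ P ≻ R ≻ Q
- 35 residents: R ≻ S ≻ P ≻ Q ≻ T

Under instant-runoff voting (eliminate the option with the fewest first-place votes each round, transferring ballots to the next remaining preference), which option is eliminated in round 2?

Round 1: P 14, S 27, T 8, R 35, Q 21. Eliminate T.
Round 2: P 14, S 35, R 35, Q 21. Eliminate P.

P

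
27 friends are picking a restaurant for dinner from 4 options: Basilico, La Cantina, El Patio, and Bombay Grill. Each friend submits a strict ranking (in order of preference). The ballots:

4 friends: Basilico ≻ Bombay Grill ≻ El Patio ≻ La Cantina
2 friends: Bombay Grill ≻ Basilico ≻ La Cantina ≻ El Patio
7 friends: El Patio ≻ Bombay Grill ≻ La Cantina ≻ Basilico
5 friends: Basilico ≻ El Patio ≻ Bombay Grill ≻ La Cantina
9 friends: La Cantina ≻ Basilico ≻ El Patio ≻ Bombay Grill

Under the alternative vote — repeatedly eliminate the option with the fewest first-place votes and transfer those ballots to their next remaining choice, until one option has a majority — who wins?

La Cantina

Round 1: Basilico 9, La Cantina 9, El Patio 7, Bombay Grill 2. Eliminate Bombay Grill.
Round 2: Basilico 11, La Cantina 9, El Patio 7. Eliminate El Patio.
Round 3: Basilico 11, La Cantina 16. La Cantina has a majority.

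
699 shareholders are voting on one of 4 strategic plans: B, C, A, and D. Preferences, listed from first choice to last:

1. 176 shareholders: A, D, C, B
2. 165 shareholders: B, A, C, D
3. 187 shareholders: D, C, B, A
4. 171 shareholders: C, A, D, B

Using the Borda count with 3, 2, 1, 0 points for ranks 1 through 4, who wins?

B: 176·0 + 165·3 + 187·1 + 171·0 = 682
C: 176·1 + 165·1 + 187·2 + 171·3 = 1228
A: 176·3 + 165·2 + 187·0 + 171·2 = 1200
D: 176·2 + 165·0 + 187·3 + 171·1 = 1084
C has the highest Borda score (1228).

C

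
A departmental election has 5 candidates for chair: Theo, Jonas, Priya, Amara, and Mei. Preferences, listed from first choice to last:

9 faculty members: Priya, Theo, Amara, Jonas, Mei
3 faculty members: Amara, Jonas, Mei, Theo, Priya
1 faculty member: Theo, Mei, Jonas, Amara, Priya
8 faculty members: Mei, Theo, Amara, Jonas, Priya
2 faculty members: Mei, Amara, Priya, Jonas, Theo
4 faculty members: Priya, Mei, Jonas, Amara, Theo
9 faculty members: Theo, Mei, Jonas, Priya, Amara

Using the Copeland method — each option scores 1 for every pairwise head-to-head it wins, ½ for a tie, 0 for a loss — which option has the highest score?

Theo

Theo: beats Jonas, Priya, Amara, and Mei → score 4.
Jonas: beats Priya; loses to Theo, Amara, and Mei → score 1.
Priya: beats Amara; loses to Theo, Jonas, and Mei → score 1.
Amara: beats Jonas; loses to Theo, Priya, and Mei → score 1.
Mei: beats Jonas, Priya, and Amara; loses to Theo → score 3.
Theo has the best pairwise record.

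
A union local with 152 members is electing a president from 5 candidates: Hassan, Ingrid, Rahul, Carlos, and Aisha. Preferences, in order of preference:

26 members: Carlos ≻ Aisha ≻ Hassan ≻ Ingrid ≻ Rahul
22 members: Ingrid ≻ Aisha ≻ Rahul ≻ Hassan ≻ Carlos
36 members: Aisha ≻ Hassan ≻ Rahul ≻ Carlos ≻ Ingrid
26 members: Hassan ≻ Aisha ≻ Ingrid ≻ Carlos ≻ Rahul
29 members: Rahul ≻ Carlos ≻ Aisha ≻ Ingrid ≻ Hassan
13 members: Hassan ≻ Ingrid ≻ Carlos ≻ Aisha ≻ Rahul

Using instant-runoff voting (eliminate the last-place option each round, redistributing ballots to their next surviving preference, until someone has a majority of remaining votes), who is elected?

Round 1: Hassan 39, Ingrid 22, Rahul 29, Carlos 26, Aisha 36. Eliminate Ingrid.
Round 2: Hassan 39, Rahul 29, Carlos 26, Aisha 58. Eliminate Carlos.
Round 3: Hassan 39, Rahul 29, Aisha 84. Aisha has a majority.

Aisha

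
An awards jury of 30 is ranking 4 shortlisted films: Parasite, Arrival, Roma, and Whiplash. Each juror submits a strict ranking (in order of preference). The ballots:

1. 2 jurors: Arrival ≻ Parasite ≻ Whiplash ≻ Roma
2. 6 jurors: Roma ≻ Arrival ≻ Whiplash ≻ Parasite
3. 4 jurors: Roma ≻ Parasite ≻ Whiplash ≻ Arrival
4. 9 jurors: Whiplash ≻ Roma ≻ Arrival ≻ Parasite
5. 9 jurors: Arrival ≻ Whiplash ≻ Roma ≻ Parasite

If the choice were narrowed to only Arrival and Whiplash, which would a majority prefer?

Voters preferring Arrival to Whiplash: 17; preferring Whiplash to Arrival: 13.
Arrival wins the head-to-head.

Arrival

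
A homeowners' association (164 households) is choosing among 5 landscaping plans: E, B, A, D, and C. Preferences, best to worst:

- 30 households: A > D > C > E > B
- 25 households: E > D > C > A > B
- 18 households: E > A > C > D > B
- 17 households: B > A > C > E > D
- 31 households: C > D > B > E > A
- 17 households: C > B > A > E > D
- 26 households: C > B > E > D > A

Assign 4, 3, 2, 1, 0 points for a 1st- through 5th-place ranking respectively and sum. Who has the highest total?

C

E: 30·1 + 25·4 + 18·4 + 17·1 + 31·1 + 17·1 + 26·2 = 319
B: 30·0 + 25·0 + 18·0 + 17·4 + 31·2 + 17·3 + 26·3 = 259
A: 30·4 + 25·1 + 18·3 + 17·3 + 31·0 + 17·2 + 26·0 = 284
D: 30·3 + 25·3 + 18·1 + 17·0 + 31·3 + 17·0 + 26·1 = 302
C: 30·2 + 25·2 + 18·2 + 17·2 + 31·4 + 17·4 + 26·4 = 476
C has the highest Borda score (476).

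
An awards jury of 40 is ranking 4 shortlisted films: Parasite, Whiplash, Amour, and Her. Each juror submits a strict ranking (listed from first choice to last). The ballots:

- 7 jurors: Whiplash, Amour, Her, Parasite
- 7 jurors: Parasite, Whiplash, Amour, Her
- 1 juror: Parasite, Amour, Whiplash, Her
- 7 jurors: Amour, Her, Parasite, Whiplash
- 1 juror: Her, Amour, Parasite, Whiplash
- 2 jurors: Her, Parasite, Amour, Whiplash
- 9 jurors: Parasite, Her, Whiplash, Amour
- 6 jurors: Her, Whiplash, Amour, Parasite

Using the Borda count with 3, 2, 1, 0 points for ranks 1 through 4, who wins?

Her

Parasite: 7·0 + 7·3 + 1·3 + 7·1 + 1·1 + 2·2 + 9·3 + 6·0 = 63
Whiplash: 7·3 + 7·2 + 1·1 + 7·0 + 1·0 + 2·0 + 9·1 + 6·2 = 57
Amour: 7·2 + 7·1 + 1·2 + 7·3 + 1·2 + 2·1 + 9·0 + 6·1 = 54
Her: 7·1 + 7·0 + 1·0 + 7·2 + 1·3 + 2·3 + 9·2 + 6·3 = 66
Her has the highest Borda score (66).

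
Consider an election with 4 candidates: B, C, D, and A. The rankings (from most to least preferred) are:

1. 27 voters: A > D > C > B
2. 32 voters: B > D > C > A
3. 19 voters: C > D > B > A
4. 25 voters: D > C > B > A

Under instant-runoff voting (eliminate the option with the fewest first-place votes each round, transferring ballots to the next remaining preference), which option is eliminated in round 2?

A

Round 1: B 32, C 19, D 25, A 27. Eliminate C.
Round 2: B 32, D 44, A 27. Eliminate A.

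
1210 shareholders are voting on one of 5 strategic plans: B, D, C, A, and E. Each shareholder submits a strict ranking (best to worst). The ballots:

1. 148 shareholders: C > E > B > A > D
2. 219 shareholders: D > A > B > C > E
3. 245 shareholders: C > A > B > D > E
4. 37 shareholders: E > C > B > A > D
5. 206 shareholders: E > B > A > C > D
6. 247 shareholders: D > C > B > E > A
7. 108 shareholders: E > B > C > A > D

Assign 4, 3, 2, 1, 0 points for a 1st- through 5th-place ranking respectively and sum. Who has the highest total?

B: 148·2 + 219·2 + 245·2 + 37·2 + 206·3 + 247·2 + 108·3 = 2734
D: 148·0 + 219·4 + 245·1 + 37·0 + 206·0 + 247·4 + 108·0 = 2109
C: 148·4 + 219·1 + 245·4 + 37·3 + 206·1 + 247·3 + 108·2 = 3065
A: 148·1 + 219·3 + 245·3 + 37·1 + 206·2 + 247·0 + 108·1 = 2097
E: 148·3 + 219·0 + 245·0 + 37·4 + 206·4 + 247·1 + 108·4 = 2095
C has the highest Borda score (3065).

C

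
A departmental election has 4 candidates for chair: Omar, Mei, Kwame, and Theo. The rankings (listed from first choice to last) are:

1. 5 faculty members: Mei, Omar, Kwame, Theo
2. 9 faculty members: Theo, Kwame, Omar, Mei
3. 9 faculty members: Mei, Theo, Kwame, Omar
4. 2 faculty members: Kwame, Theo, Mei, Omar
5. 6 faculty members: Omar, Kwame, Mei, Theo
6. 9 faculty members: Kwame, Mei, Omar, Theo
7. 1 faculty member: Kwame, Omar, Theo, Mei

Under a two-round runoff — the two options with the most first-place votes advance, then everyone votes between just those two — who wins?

Round 1 first-place votes: Omar 6, Mei 14, Kwame 12, Theo 9.
Mei and Kwame advance.
Runoff: Mei is preferred to Kwame by 14 voters; Kwame by 27.
Kwame wins the runoff.

Kwame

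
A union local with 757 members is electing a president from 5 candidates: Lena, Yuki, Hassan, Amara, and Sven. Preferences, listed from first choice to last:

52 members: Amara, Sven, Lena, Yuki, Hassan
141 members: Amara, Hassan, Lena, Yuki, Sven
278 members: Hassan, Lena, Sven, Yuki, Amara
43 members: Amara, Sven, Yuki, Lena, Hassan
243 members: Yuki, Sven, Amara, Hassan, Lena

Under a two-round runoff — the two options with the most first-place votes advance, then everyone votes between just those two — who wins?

Round 1 first-place votes: Lena 0, Yuki 243, Hassan 278, Amara 236, Sven 0.
Hassan and Yuki advance.
Runoff: Hassan is preferred to Yuki by 419 voters; Yuki by 338.
Hassan wins the runoff.

Hassan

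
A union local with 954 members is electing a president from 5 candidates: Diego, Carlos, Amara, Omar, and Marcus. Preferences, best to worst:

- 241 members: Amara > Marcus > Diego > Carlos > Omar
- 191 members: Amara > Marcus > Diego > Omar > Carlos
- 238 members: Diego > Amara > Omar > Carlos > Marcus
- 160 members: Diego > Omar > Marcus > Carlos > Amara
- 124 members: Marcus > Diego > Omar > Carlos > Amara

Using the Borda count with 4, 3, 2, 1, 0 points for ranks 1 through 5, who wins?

Diego: 241·2 + 191·2 + 238·4 + 160·4 + 124·3 = 2828
Carlos: 241·1 + 191·0 + 238·1 + 160·1 + 124·1 = 763
Amara: 241·4 + 191·4 + 238·3 + 160·0 + 124·0 = 2442
Omar: 241·0 + 191·1 + 238·2 + 160·3 + 124·2 = 1395
Marcus: 241·3 + 191·3 + 238·0 + 160·2 + 124·4 = 2112
Diego has the highest Borda score (2828).

Diego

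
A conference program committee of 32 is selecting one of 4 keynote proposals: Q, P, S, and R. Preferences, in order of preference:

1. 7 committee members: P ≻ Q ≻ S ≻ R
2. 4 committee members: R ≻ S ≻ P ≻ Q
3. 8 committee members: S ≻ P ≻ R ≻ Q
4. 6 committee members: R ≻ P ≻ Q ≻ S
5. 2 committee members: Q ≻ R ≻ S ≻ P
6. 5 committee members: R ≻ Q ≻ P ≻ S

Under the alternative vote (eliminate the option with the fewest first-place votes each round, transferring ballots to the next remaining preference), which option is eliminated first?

Q

Round 1: Q 2, P 7, S 8, R 15. Eliminate Q.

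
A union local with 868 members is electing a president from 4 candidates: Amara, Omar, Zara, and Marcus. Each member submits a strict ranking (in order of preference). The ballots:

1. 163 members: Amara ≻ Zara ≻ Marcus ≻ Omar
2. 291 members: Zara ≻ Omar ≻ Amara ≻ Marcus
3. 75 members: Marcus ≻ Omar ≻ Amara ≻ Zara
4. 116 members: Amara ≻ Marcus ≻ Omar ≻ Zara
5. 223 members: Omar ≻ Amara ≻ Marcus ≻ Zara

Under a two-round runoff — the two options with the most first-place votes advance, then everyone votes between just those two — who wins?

Amara

Round 1 first-place votes: Amara 279, Omar 223, Zara 291, Marcus 75.
Zara and Amara advance.
Runoff: Zara is preferred to Amara by 291 voters; Amara by 577.
Amara wins the runoff.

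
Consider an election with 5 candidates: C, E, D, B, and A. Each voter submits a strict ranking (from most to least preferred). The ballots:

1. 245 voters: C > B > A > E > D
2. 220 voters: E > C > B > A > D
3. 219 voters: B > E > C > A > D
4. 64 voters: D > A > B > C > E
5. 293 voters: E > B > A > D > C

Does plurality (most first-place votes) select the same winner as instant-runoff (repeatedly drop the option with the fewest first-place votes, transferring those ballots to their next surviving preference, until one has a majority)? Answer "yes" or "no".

no

Plurality — first-place votes: C 245, E 513, D 64, B 219, A 0. Winner: E.
Instant-runoff — R1 C 245, E 513, D 64, B 219, A 0 (A out); R2 C 245, E 513, D 64, B 219 (D out); R3 C 245, E 513, B 283 (C out); R4 E 513, B 528 (B winner). Winner: B.
The two methods disagree.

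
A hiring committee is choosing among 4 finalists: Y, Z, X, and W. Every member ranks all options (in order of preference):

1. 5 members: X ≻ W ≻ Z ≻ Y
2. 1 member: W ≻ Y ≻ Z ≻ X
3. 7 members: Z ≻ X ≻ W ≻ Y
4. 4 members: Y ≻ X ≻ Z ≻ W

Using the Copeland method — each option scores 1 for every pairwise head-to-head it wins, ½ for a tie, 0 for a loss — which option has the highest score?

Y: loses to Z, X, and W → score 0.
Z: beats Y and W; loses to X → score 2.
X: beats Y, Z, and W → score 3.
W: beats Y; loses to Z and X → score 1.
X has the best pairwise record.

X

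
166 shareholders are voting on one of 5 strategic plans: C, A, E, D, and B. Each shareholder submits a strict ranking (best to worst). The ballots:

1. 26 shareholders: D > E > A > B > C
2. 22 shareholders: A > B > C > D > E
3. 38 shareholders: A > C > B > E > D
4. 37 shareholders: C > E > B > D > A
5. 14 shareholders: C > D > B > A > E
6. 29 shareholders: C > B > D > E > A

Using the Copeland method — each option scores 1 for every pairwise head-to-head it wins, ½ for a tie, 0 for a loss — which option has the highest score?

C: beats E, D, and B; loses to A → score 3.
A: beats C and B; loses to E and D → score 2.
E: beats A; loses to C, D, and B → score 1.
D: beats A and E; loses to C and B → score 2.
B: beats E and D; loses to C and A → score 2.
C has the best pairwise record.

C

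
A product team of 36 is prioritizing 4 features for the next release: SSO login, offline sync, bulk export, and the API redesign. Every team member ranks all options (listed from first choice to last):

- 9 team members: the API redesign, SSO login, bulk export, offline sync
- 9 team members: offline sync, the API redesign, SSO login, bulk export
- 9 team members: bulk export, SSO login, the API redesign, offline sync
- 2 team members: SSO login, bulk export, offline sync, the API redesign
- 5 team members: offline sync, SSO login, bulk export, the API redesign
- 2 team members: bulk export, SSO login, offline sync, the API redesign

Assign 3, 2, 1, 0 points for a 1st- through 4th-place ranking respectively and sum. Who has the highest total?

SSO login

SSO login: 9·2 + 9·1 + 9·2 + 2·3 + 5·2 + 2·2 = 65
offline sync: 9·0 + 9·3 + 9·0 + 2·1 + 5·3 + 2·1 = 46
bulk export: 9·1 + 9·0 + 9·3 + 2·2 + 5·1 + 2·3 = 51
the API redesign: 9·3 + 9·2 + 9·1 + 2·0 + 5·0 + 2·0 = 54
SSO login has the highest Borda score (65).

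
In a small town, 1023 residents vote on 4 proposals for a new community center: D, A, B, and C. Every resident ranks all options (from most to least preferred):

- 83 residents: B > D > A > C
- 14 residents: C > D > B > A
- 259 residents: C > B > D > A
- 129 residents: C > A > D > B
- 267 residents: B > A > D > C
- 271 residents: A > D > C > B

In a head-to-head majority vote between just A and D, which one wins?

A

Voters preferring A to D: 667; preferring D to A: 356.
A wins the head-to-head.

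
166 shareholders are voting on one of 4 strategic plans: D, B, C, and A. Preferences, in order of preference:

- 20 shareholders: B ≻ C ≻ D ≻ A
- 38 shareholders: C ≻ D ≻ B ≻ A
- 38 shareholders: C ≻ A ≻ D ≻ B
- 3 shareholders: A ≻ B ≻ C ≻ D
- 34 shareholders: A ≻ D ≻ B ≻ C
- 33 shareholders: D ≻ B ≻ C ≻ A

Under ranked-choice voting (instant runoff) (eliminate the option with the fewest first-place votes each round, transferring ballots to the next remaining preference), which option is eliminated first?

Round 1: D 33, B 20, C 76, A 37. Eliminate B.

B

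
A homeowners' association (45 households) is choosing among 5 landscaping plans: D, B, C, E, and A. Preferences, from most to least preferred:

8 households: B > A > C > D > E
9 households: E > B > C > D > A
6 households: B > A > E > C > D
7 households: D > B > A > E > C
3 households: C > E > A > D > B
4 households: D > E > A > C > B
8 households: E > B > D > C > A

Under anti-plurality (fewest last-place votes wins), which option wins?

Last-place votes: D 6, B 7, C 7, E 8, A 17.
D is ranked last by the fewest voters, so D wins.

D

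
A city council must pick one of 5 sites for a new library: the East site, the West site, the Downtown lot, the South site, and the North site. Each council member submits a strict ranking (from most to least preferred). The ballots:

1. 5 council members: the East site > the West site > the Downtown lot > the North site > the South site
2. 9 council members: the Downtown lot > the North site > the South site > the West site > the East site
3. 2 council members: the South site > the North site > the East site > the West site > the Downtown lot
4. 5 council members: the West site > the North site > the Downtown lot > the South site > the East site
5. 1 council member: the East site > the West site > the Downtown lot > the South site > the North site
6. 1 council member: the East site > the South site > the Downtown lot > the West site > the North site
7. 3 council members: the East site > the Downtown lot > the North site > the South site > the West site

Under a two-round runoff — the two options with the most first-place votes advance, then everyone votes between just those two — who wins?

Round 1 first-place votes: the East site 10, the West site 5, the Downtown lot 9, the South site 2, the North site 0.
the East site and the Downtown lot advance.
Runoff: the East site is preferred to the Downtown lot by 12 voters; the Downtown lot by 14.
the Downtown lot wins the runoff.

the Downtown lot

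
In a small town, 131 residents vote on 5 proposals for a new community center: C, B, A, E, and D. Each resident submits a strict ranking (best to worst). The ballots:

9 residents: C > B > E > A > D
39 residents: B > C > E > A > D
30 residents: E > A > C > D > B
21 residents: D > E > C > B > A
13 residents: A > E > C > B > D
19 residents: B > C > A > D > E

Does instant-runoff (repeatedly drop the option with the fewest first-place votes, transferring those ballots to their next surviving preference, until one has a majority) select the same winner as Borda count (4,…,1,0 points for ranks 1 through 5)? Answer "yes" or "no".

Instant-runoff — R1 C 9, B 58, A 13, E 30, D 21 (C out); R2 B 67, A 13, E 30, D 21 (B winner). Winner: B.
Borda — scores: C 338, B 293, A 228, E 318, D 133. Winner: C.
The two methods disagree.

no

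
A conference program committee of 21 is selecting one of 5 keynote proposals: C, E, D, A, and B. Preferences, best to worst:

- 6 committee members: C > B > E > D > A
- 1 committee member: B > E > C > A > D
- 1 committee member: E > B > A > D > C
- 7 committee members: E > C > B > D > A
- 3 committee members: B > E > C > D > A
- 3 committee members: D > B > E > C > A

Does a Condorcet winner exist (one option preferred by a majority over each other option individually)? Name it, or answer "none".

Checking pairwise contests:
E beats C 15–6.
B beats E 13–8.
C beats D 17–4.
C beats A 20–1.
C beats B 13–8.
Every option loses at least one head-to-head, so there is no Condorcet winner.

none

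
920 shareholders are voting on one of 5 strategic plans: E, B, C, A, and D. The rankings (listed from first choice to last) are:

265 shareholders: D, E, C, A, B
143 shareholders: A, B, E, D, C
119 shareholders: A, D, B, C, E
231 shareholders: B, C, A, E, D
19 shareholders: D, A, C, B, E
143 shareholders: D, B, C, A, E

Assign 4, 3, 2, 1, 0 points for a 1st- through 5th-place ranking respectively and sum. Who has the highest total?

D

E: 265·3 + 143·2 + 119·0 + 231·1 + 19·0 + 143·0 = 1312
B: 265·0 + 143·3 + 119·2 + 231·4 + 19·1 + 143·3 = 2039
C: 265·2 + 143·0 + 119·1 + 231·3 + 19·2 + 143·2 = 1666
A: 265·1 + 143·4 + 119·4 + 231·2 + 19·3 + 143·1 = 1975
D: 265·4 + 143·1 + 119·3 + 231·0 + 19·4 + 143·4 = 2208
D has the highest Borda score (2208).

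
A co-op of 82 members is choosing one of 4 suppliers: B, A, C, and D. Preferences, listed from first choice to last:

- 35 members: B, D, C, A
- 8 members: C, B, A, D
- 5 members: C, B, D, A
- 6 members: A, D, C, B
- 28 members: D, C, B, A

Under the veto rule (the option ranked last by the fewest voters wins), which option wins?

C

Last-place votes: B 6, A 68, C 0, D 8.
C is ranked last by the fewest voters, so C wins.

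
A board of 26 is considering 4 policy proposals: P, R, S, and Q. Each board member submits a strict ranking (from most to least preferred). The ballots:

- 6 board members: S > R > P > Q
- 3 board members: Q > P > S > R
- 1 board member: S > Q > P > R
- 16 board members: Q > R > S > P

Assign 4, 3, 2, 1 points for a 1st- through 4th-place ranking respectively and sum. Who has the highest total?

Q

P: 6·2 + 3·3 + 1·2 + 16·1 = 39
R: 6·3 + 3·1 + 1·1 + 16·3 = 70
S: 6·4 + 3·2 + 1·4 + 16·2 = 66
Q: 6·1 + 3·4 + 1·3 + 16·4 = 85
Q has the highest Borda score (85).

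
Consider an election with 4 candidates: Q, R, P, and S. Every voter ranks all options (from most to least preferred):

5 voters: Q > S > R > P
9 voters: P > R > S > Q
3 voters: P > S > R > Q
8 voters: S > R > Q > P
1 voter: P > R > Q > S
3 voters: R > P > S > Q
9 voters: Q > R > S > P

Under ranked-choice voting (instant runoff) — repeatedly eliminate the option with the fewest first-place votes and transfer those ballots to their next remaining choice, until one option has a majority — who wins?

Q

Round 1: Q 14, R 3, P 13, S 8. Eliminate R.
Round 2: Q 14, P 16, S 8. Eliminate S.
Round 3: Q 22, P 16. Q has a majority.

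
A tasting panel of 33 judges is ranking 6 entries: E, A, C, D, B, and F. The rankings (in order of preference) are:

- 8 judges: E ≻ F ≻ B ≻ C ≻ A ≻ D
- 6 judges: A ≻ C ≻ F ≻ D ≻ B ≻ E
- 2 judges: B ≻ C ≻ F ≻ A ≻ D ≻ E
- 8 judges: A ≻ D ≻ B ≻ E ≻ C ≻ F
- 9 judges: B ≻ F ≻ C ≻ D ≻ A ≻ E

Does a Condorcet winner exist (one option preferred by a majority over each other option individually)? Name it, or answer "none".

B

B vs E: 25–8 for B.
B vs A: 19–14 for B.
B vs C: 27–6 for B.
B vs D: 19–14 for B.
B vs F: 19–14 for B.
B beats every other option head-to-head.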